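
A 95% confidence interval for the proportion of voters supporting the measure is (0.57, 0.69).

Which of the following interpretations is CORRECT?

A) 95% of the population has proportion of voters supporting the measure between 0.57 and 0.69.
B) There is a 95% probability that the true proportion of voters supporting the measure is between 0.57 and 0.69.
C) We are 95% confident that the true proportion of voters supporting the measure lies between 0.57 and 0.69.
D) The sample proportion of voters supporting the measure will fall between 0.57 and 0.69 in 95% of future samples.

A confidence interval represents our confidence in the procedure, not a probability statement about the parameter.

Key concept: If we repeated this sampling process many times and computed a 95% CI each time, about 95% of those intervals would contain the true population parameter.

For this specific interval (0.57, 0.69):
- Midpoint (point estimate): 0.63
- Margin of error: 0.06

The correct interpretation is the one stating confidence that the true parameter lies in the interval — option C.

C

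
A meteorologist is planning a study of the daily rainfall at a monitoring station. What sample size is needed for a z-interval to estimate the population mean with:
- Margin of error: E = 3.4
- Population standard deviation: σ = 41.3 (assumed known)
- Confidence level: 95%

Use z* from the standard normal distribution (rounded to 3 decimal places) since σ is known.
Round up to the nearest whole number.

Using z* since population σ is known (z-interval formula).

For 95% confidence, z* = 1.96 (from standard normal table)

Sample size formula for z-interval: n = (z*σ/E)²

n = (1.96 × 41.3 / 3.4)²
  = (23.808235)²
  = 566.8321

Round up to the nearest whole number: n = 567

567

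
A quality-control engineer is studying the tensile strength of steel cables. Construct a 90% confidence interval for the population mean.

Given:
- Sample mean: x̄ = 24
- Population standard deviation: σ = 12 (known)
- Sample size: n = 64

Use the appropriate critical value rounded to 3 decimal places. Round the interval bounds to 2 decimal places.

The population standard deviation σ is known, so use a z-interval (standard normal critical value).

For 90% confidence, z* = 1.645 (from standard normal table)

Standard error: SE = σ/√n = 12/√64 = 1.500000

Margin of error: E = z* × SE = 1.645 × 1.500000 = 2.4675

Z-interval: x̄ ± E = 24 ± 2.4675 = (21.5325, 26.4675)

Rounded to 2 decimal places:

(21.53, 26.47)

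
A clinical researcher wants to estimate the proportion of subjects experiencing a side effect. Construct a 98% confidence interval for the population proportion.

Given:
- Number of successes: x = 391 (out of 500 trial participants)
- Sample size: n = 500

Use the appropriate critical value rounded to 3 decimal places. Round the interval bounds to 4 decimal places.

Sample proportion: p̂ = 391/500 = 0.782000

Check conditions for normal approximation:
  np̂ = 391 ≥ 10 ✓
  n(1-p̂) = 109 ≥ 10 ✓

The sample is large enough, so use a z-interval (normal approximation) for the proportion.

For 98% confidence, z* = 2.326 (from standard normal table)

Standard error: SE = √(p̂(1-p̂)/n) = √(0.782000×0.218000/500) = 0.01846489

Margin of error: E = z* × SE = 2.326 × 0.01846489 = 0.042949

Z-interval: p̂ ± E = 0.782000 ± 0.042949 = (0.739051, 0.824949)

Rounded to 4 decimal places:

(0.7391, 0.8249)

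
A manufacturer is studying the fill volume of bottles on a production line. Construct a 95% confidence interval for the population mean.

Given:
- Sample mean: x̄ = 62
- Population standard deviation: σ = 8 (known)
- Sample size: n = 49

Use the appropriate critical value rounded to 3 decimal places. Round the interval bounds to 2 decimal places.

The population standard deviation σ is known, so use a z-interval (standard normal critical value).

For 95% confidence, z* = 1.96 (from standard normal table)

Standard error: SE = σ/√n = 8/√49 = 1.142857

Margin of error: E = z* × SE = 1.96 × 1.142857 = 2.2400

Z-interval: x̄ ± E = 62 ± 2.2400 = (59.7600, 64.2400)

Rounded to 2 decimal places:

(59.76, 64.24)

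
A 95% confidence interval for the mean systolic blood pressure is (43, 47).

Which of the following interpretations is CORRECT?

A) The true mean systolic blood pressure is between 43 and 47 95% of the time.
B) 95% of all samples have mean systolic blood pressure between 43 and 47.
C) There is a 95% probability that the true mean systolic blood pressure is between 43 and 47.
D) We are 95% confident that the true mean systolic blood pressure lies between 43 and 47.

A confidence interval represents our confidence in the procedure, not a probability statement about the parameter.

Key concept: If we repeated this sampling process many times and computed a 95% CI each time, about 95% of those intervals would contain the true population parameter.

For this specific interval (43, 47):
- Midpoint (point estimate): 45
- Margin of error: 2

The correct interpretation is the one stating confidence that the true parameter lies in the interval — option D.

D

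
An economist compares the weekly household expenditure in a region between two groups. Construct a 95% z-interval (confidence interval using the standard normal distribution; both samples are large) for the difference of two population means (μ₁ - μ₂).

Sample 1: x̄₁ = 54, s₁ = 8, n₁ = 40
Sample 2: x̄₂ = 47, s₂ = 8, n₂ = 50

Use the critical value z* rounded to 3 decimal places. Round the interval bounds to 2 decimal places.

Both samples are large (n₁ = 40 ≥ 30, n₂ = 50 ≥ 30), so a z-interval for the difference of means applies.

Point estimate: x̄₁ - x̄₂ = 54 - 47 = 7

Standard error: SE = √(s₁²/n₁ + s₂²/n₂)
= √(8²/40 + 8²/50)
= √(1.600000 + 1.280000)
= 1.697056

For 95% confidence, z* = 1.96 (from standard normal table)
Margin of error: E = z* × SE = 1.96 × 1.697056 = 3.3262

Z-interval: (x̄₁ - x̄₂) ± E = 7 ± 3.3262 = (3.6738, 10.3262)

Rounded to 2 decimal places:

(3.67, 10.33)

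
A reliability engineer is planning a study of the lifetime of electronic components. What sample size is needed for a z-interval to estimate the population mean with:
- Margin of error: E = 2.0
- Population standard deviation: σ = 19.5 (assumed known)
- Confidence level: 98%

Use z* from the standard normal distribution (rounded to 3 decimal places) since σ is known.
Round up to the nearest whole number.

Using z* since population σ is known (z-interval formula).

For 98% confidence, z* = 2.326 (from standard normal table)

Sample size formula for z-interval: n = (z*σ/E)²

n = (2.326 × 19.5 / 2.0)²
  = (22.678500)²
  = 514.3144

Round up to the nearest whole number: n = 515

515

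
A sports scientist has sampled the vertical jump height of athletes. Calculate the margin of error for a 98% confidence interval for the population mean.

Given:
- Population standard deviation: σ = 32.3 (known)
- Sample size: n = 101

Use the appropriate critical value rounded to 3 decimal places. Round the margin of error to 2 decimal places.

The population standard deviation σ is known, so use the z-interval margin of error formula.

For 98% confidence, z* = 2.326 (from standard normal table)

Margin of error formula for z-interval: E = z* × σ/√n

E = 2.326 × 32.3/√101
  = 2.326 × 3.213970
  = 7.4757

Rounded to 2 decimal places:

7.48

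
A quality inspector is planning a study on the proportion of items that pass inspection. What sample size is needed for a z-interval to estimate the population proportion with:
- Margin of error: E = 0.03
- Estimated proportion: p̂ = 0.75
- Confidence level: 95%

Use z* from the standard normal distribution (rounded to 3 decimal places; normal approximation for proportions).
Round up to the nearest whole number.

Using z* for proportion z-interval (normal approximation).

For 95% confidence, z* = 1.96 (from standard normal table)

Sample size formula for proportion z-interval: n = z*²p̂(1-p̂)/E²

n = 1.96² × 0.75 × 0.25 / 0.03²
  = 3.8416 × 0.1875 / 0.0009
  = 800.3333

Round up to the nearest whole number: n = 801

801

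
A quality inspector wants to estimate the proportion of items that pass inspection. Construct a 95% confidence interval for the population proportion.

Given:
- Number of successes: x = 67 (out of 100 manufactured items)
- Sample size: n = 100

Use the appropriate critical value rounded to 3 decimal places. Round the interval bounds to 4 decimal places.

Sample proportion: p̂ = 67/100 = 0.670000

Check conditions for normal approximation:
  np̂ = 67 ≥ 10 ✓
  n(1-p̂) = 33 ≥ 10 ✓

The sample is large enough, so use a z-interval (normal approximation) for the proportion.

For 95% confidence, z* = 1.96 (from standard normal table)

Standard error: SE = √(p̂(1-p̂)/n) = √(0.670000×0.330000/100) = 0.04702127

Margin of error: E = z* × SE = 1.96 × 0.04702127 = 0.092162

Z-interval: p̂ ± E = 0.670000 ± 0.092162 = (0.577838, 0.762162)

Rounded to 4 decimal places:

(0.5778, 0.7622)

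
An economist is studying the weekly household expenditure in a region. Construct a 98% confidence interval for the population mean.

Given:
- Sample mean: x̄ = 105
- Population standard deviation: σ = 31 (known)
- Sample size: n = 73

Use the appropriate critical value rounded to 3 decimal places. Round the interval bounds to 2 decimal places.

The population standard deviation σ is known, so use a z-interval (standard normal critical value).

For 98% confidence, z* = 2.326 (from standard normal table)

Standard error: SE = σ/√n = 31/√73 = 3.628276

Margin of error: E = z* × SE = 2.326 × 3.628276 = 8.4394

Z-interval: x̄ ± E = 105 ± 8.4394 = (96.5606, 113.4394)

Rounded to 2 decimal places:

(96.56, 113.44)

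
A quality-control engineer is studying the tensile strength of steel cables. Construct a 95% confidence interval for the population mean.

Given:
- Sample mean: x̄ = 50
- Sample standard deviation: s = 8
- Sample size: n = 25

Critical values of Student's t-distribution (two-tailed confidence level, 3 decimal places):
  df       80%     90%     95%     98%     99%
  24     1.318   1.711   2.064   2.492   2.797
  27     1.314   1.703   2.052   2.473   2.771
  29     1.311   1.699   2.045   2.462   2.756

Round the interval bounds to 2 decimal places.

The population standard deviation σ is unknown (only the sample standard deviation s is given), so use a t-interval with df = n - 1 = 25 - 1 = 24.

For 95% confidence with df = 24, t* = 2.064 (from t-table)

Standard error: SE = s/√n = 8/√25 = 1.600000

Margin of error: E = t* × SE = 2.064 × 1.600000 = 3.3024

T-interval: x̄ ± E = 50 ± 3.3024 = (46.6976, 53.3024)

Rounded to 2 decimal places:

(46.70, 53.30)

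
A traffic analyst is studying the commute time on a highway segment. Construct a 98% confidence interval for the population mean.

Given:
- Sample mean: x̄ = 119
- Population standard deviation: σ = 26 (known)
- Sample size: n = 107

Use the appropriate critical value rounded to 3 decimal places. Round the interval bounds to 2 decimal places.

The population standard deviation σ is known, so use a z-interval (standard normal critical value).

For 98% confidence, z* = 2.326 (from standard normal table)

Standard error: SE = σ/√n = 26/√107 = 2.513515

Margin of error: E = z* × SE = 2.326 × 2.513515 = 5.8464

Z-interval: x̄ ± E = 119 ± 5.8464 = (113.1536, 124.8464)

Rounded to 2 decimal places:

(113.15, 124.85)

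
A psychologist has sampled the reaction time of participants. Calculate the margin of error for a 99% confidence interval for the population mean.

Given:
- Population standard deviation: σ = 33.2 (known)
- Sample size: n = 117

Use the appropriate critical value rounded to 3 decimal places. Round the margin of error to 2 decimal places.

The population standard deviation σ is known, so use the z-interval margin of error formula.

For 99% confidence, z* = 2.576 (from standard normal table)

Margin of error formula for z-interval: E = z* × σ/√n

E = 2.576 × 33.2/√117
  = 2.576 × 3.069341
  = 7.9066

Rounded to 2 decimal places:

7.91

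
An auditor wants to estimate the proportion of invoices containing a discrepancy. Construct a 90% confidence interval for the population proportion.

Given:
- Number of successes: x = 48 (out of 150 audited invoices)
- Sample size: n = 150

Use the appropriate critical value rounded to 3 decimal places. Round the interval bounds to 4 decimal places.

Sample proportion: p̂ = 48/150 = 0.320000

Check conditions for normal approximation:
  np̂ = 48 ≥ 10 ✓
  n(1-p̂) = 102 ≥ 10 ✓

The sample is large enough, so use a z-interval (normal approximation) for the proportion.

For 90% confidence, z* = 1.645 (from standard normal table)

Standard error: SE = √(p̂(1-p̂)/n) = √(0.320000×0.680000/150) = 0.03808762

Margin of error: E = z* × SE = 1.645 × 0.03808762 = 0.062654

Z-interval: p̂ ± E = 0.320000 ± 0.062654 = (0.257346, 0.382654)

Rounded to 4 decimal places:

(0.2573, 0.3827)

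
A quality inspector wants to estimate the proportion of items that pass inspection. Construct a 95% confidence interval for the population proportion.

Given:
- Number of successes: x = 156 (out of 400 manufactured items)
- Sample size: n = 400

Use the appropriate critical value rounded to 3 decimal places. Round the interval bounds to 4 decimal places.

Sample proportion: p̂ = 156/400 = 0.390000

Check conditions for normal approximation:
  np̂ = 156 ≥ 10 ✓
  n(1-p̂) = 244 ≥ 10 ✓

The sample is large enough, so use a z-interval (normal approximation) for the proportion.

For 95% confidence, z* = 1.96 (from standard normal table)

Standard error: SE = √(p̂(1-p̂)/n) = √(0.390000×0.610000/400) = 0.02438750

Margin of error: E = z* × SE = 1.96 × 0.02438750 = 0.047799

Z-interval: p̂ ± E = 0.390000 ± 0.047799 = (0.342201, 0.437799)

Rounded to 4 decimal places:

(0.3422, 0.4378)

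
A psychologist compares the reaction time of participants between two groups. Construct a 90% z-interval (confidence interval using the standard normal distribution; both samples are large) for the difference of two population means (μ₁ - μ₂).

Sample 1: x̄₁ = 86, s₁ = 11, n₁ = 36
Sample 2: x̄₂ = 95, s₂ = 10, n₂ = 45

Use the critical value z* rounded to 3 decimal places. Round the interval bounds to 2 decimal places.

Both samples are large (n₁ = 36 ≥ 30, n₂ = 45 ≥ 30), so a z-interval for the difference of means applies.

Point estimate: x̄₁ - x̄₂ = 86 - 95 = -9

Standard error: SE = √(s₁²/n₁ + s₂²/n₂)
= √(11²/36 + 10²/45)
= √(3.361111 + 2.222222)
= 2.362908

For 90% confidence, z* = 1.645 (from standard normal table)
Margin of error: E = z* × SE = 1.645 × 2.362908 = 3.8870

Z-interval: (x̄₁ - x̄₂) ± E = -9 ± 3.8870 = (-12.8870, -5.1130)

Rounded to 2 decimal places:

(-12.89, -5.11)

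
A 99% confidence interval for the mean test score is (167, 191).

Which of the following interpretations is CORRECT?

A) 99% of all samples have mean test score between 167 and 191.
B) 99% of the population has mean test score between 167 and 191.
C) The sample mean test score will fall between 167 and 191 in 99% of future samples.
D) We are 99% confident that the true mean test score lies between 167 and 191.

A confidence interval represents our confidence in the procedure, not a probability statement about the parameter.

Key concept: If we repeated this sampling process many times and computed a 99% CI each time, about 99% of those intervals would contain the true population parameter.

For this specific interval (167, 191):
- Midpoint (point estimate): 179
- Margin of error: 12

The correct interpretation is the one stating confidence that the true parameter lies in the interval — option D.

D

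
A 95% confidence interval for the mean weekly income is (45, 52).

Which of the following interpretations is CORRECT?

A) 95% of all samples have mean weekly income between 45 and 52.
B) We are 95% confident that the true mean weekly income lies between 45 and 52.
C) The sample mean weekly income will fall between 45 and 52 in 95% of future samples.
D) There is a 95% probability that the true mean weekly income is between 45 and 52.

A confidence interval represents our confidence in the procedure, not a probability statement about the parameter.

Key concept: If we repeated this sampling process many times and computed a 95% CI each time, about 95% of those intervals would contain the true population parameter.

For this specific interval (45, 52):
- Midpoint (point estimate): 48.5
- Margin of error: 3.5

The correct interpretation is the one stating confidence that the true parameter lies in the interval — option B.

B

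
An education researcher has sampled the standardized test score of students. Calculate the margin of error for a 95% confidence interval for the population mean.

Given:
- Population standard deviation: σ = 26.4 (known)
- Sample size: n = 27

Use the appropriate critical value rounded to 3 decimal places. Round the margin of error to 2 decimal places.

The population standard deviation σ is known, so use the z-interval margin of error formula.

For 95% confidence, z* = 1.96 (from standard normal table)

Margin of error formula for z-interval: E = z* × σ/√n

E = 1.96 × 26.4/√27
  = 1.96 × 5.080682
  = 9.9581

Rounded to 2 decimal places:

9.96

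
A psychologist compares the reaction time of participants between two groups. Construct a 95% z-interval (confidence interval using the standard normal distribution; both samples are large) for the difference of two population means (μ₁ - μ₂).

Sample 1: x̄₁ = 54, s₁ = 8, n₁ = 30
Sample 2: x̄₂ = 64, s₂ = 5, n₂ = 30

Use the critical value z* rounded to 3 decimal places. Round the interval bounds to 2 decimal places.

Both samples are large (n₁ = 30 ≥ 30, n₂ = 30 ≥ 30), so a z-interval for the difference of means applies.

Point estimate: x̄₁ - x̄₂ = 54 - 64 = -10

Standard error: SE = √(s₁²/n₁ + s₂²/n₂)
= √(8²/30 + 5²/30)
= √(2.133333 + 0.833333)
= 1.722401

For 95% confidence, z* = 1.96 (from standard normal table)
Margin of error: E = z* × SE = 1.96 × 1.722401 = 3.3759

Z-interval: (x̄₁ - x̄₂) ± E = -10 ± 3.3759 = (-13.3759, -6.6241)

Rounded to 2 decimal places:

(-13.38, -6.62)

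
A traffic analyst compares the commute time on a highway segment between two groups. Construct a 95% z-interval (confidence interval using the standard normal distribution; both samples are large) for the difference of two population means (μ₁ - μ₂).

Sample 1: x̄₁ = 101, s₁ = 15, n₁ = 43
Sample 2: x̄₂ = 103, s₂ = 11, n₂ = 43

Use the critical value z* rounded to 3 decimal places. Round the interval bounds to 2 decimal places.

Both samples are large (n₁ = 43 ≥ 30, n₂ = 43 ≥ 30), so a z-interval for the difference of means applies.

Point estimate: x̄₁ - x̄₂ = 101 - 103 = -2

Standard error: SE = √(s₁²/n₁ + s₂²/n₂)
= √(15²/43 + 11²/43)
= √(5.232558 + 2.813953)
= 2.836637

For 95% confidence, z* = 1.96 (from standard normal table)
Margin of error: E = z* × SE = 1.96 × 2.836637 = 5.5598

Z-interval: (x̄₁ - x̄₂) ± E = -2 ± 5.5598 = (-7.5598, 3.5598)

Rounded to 2 decimal places:

(-7.56, 3.56)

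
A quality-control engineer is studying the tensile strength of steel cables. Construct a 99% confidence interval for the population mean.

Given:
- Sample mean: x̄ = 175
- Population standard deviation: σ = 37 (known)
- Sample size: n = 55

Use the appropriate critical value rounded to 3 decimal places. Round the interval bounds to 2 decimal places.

The population standard deviation σ is known, so use a z-interval (standard normal critical value).

For 99% confidence, z* = 2.576 (from standard normal table)

Standard error: SE = σ/√n = 37/√55 = 4.989079

Margin of error: E = z* × SE = 2.576 × 4.989079 = 12.8519

Z-interval: x̄ ± E = 175 ± 12.8519 = (162.1481, 187.8519)

Rounded to 2 decimal places:

(162.15, 187.85)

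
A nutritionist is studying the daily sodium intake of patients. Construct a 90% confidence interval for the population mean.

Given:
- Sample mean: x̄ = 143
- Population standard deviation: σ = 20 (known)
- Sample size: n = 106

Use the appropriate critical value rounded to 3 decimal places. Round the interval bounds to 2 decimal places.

The population standard deviation σ is known, so use a z-interval (standard normal critical value).

For 90% confidence, z* = 1.645 (from standard normal table)

Standard error: SE = σ/√n = 20/√106 = 1.942572

Margin of error: E = z* × SE = 1.645 × 1.942572 = 3.1955

Z-interval: x̄ ± E = 143 ± 3.1955 = (139.8045, 146.1955)

Rounded to 2 decimal places:

(139.80, 146.20)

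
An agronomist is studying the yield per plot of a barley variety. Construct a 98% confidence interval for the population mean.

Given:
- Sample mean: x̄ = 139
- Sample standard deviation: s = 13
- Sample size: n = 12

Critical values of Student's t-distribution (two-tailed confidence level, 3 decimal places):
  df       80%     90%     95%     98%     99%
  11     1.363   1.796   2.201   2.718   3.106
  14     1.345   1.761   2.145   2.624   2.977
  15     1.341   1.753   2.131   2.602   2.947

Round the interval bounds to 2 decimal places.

The population standard deviation σ is unknown (only the sample standard deviation s is given), so use a t-interval with df = n - 1 = 12 - 1 = 11.

For 98% confidence with df = 11, t* = 2.718 (from t-table)

Standard error: SE = s/√n = 13/√12 = 3.752777

Margin of error: E = t* × SE = 2.718 × 3.752777 = 10.2000

T-interval: x̄ ± E = 139 ± 10.2000 = (128.8000, 149.2000)

Rounded to 2 decimal places:

(128.80, 149.20)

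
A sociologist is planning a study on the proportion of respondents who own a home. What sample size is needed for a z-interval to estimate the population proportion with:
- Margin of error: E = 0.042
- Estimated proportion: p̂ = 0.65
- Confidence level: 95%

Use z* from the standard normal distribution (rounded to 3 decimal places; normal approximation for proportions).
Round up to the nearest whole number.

Using z* for proportion z-interval (normal approximation).

For 95% confidence, z* = 1.96 (from standard normal table)

Sample size formula for proportion z-interval: n = z*²p̂(1-p̂)/E²

n = 1.96² × 0.65 × 0.35 / 0.042²
  = 3.8416 × 0.2275 / 0.001764
  = 495.4444

Round up to the nearest whole number: n = 496

496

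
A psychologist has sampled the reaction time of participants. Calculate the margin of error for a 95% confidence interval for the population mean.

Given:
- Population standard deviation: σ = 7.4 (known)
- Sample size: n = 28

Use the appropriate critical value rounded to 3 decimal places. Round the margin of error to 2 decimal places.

The population standard deviation σ is known, so use the z-interval margin of error formula.

For 95% confidence, z* = 1.96 (from standard normal table)

Margin of error formula for z-interval: E = z* × σ/√n

E = 1.96 × 7.4/√28
  = 1.96 × 1.398469
  = 2.7410

Rounded to 2 decimal places:

2.74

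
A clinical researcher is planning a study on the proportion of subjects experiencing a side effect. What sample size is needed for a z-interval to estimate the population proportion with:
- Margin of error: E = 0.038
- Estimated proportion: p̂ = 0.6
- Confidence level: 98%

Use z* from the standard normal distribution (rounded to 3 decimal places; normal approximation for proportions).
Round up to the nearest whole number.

Using z* for proportion z-interval (normal approximation).

For 98% confidence, z* = 2.326 (from standard normal table)

Sample size formula for proportion z-interval: n = z*²p̂(1-p̂)/E²

n = 2.326² × 0.6 × 0.4 / 0.038²
  = 5.410276 × 0.24 / 0.001444
  = 899.2148

Round up to the nearest whole number: n = 900

900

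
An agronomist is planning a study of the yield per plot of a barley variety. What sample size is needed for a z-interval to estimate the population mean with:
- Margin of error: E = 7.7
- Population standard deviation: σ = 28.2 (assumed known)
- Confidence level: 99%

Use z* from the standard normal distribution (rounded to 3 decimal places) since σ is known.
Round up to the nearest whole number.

Using z* since population σ is known (z-interval formula).

For 99% confidence, z* = 2.576 (from standard normal table)

Sample size formula for z-interval: n = (z*σ/E)²

n = (2.576 × 28.2 / 7.7)²
  = (9.434182)²
  = 89.0038

Round up to the nearest whole number: n = 90

90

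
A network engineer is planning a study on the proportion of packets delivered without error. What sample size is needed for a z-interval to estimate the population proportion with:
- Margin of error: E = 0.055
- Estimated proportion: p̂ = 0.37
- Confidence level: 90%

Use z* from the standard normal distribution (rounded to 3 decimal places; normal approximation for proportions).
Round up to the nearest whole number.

Using z* for proportion z-interval (normal approximation).

For 90% confidence, z* = 1.645 (from standard normal table)

Sample size formula for proportion z-interval: n = z*²p̂(1-p̂)/E²

n = 1.645² × 0.37 × 0.63 / 0.055²
  = 2.706025 × 0.2331 / 0.003025
  = 208.5205

Round up to the nearest whole number: n = 209

209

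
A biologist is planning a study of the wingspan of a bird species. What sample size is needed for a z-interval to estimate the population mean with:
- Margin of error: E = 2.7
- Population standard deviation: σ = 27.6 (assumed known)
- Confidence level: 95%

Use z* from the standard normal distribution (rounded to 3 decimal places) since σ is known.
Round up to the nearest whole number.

Using z* since population σ is known (z-interval formula).

For 95% confidence, z* = 1.96 (from standard normal table)

Sample size formula for z-interval: n = (z*σ/E)²

n = (1.96 × 27.6 / 2.7)²
  = (20.035556)²
  = 401.4235

Round up to the nearest whole number: n = 402

402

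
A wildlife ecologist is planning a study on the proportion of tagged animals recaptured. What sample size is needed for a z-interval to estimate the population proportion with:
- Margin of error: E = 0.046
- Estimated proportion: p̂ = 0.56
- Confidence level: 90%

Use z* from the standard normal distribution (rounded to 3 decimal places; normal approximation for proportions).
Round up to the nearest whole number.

Using z* for proportion z-interval (normal approximation).

For 90% confidence, z* = 1.645 (from standard normal table)

Sample size formula for proportion z-interval: n = z*²p̂(1-p̂)/E²

n = 1.645² × 0.56 × 0.44 / 0.046²
  = 2.706025 × 0.2464 / 0.002116
  = 315.1061

Round up to the nearest whole number: n = 316

316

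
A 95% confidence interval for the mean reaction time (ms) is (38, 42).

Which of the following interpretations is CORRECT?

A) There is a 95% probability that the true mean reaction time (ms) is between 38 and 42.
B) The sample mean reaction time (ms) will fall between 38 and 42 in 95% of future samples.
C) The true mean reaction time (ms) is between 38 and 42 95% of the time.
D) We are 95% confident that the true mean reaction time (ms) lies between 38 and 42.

A confidence interval represents our confidence in the procedure, not a probability statement about the parameter.

Key concept: If we repeated this sampling process many times and computed a 95% CI each time, about 95% of those intervals would contain the true population parameter.

For this specific interval (38, 42):
- Midpoint (point estimate): 40
- Margin of error: 2

The correct interpretation is the one stating confidence that the true parameter lies in the interval — option D.

D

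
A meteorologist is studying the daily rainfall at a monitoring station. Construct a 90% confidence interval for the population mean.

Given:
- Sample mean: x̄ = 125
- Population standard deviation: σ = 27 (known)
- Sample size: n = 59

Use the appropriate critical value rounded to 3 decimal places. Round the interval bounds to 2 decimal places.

The population standard deviation σ is known, so use a z-interval (standard normal critical value).

For 90% confidence, z* = 1.645 (from standard normal table)

Standard error: SE = σ/√n = 27/√59 = 3.515101

Margin of error: E = z* × SE = 1.645 × 3.515101 = 5.7823

Z-interval: x̄ ± E = 125 ± 5.7823 = (119.2177, 130.7823)

Rounded to 2 decimal places:

(119.22, 130.78)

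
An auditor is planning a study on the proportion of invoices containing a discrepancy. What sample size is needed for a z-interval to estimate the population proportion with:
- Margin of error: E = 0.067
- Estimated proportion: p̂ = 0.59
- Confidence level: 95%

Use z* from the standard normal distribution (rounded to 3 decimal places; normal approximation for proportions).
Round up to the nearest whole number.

Using z* for proportion z-interval (normal approximation).

For 95% confidence, z* = 1.96 (from standard normal table)

Sample size formula for proportion z-interval: n = z*²p̂(1-p̂)/E²

n = 1.96² × 0.59 × 0.41 / 0.067²
  = 3.8416 × 0.2419 / 0.004489
  = 207.0134

Round up to the nearest whole number: n = 208

208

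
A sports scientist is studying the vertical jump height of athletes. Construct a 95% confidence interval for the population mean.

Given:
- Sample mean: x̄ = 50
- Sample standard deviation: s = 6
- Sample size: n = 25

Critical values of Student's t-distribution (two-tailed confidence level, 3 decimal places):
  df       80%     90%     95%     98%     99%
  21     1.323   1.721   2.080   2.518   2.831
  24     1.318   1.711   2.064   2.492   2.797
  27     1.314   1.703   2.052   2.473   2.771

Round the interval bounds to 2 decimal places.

The population standard deviation σ is unknown (only the sample standard deviation s is given), so use a t-interval with df = n - 1 = 25 - 1 = 24.

For 95% confidence with df = 24, t* = 2.064 (from t-table)

Standard error: SE = s/√n = 6/√25 = 1.200000

Margin of error: E = t* × SE = 2.064 × 1.200000 = 2.4768

T-interval: x̄ ± E = 50 ± 2.4768 = (47.5232, 52.4768)

Rounded to 2 decimal places:

(47.52, 52.48)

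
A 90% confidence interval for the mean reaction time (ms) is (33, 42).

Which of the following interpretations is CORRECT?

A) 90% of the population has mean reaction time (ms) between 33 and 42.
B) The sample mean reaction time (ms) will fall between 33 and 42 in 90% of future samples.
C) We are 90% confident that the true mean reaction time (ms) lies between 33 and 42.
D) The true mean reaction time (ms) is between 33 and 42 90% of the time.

A confidence interval represents our confidence in the procedure, not a probability statement about the parameter.

Key concept: If we repeated this sampling process many times and computed a 90% CI each time, about 90% of those intervals would contain the true population parameter.

For this specific interval (33, 42):
- Midpoint (point estimate): 37.5
- Margin of error: 4.5

The correct interpretation is the one stating confidence that the true parameter lies in the interval — option C.

C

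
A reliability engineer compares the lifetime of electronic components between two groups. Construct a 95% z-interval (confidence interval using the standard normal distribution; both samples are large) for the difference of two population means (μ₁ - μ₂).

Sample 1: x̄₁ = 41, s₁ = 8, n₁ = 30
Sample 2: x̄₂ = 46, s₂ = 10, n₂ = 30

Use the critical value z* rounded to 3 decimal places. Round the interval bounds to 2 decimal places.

Both samples are large (n₁ = 30 ≥ 30, n₂ = 30 ≥ 30), so a z-interval for the difference of means applies.

Point estimate: x̄₁ - x̄₂ = 41 - 46 = -5

Standard error: SE = √(s₁²/n₁ + s₂²/n₂)
= √(8²/30 + 10²/30)
= √(2.133333 + 3.333333)
= 2.338090

For 95% confidence, z* = 1.96 (from standard normal table)
Margin of error: E = z* × SE = 1.96 × 2.338090 = 4.5827

Z-interval: (x̄₁ - x̄₂) ± E = -5 ± 4.5827 = (-9.5827, -0.4173)

Rounded to 2 decimal places:

(-9.58, -0.42)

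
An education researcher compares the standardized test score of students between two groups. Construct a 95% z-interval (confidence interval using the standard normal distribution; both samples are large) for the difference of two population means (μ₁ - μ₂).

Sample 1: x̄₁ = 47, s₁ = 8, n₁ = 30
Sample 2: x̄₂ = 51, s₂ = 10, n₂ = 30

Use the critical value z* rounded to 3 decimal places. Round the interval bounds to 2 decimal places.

Both samples are large (n₁ = 30 ≥ 30, n₂ = 30 ≥ 30), so a z-interval for the difference of means applies.

Point estimate: x̄₁ - x̄₂ = 47 - 51 = -4

Standard error: SE = √(s₁²/n₁ + s₂²/n₂)
= √(8²/30 + 10²/30)
= √(2.133333 + 3.333333)
= 2.338090

For 95% confidence, z* = 1.96 (from standard normal table)
Margin of error: E = z* × SE = 1.96 × 2.338090 = 4.5827

Z-interval: (x̄₁ - x̄₂) ± E = -4 ± 4.5827 = (-8.5827, 0.5827)

Rounded to 2 decimal places:

(-8.58, 0.58)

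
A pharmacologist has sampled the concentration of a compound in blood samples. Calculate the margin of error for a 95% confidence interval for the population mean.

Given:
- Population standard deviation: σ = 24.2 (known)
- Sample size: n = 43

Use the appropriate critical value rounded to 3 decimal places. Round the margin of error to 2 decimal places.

The population standard deviation σ is known, so use the z-interval margin of error formula.

For 95% confidence, z* = 1.96 (from standard normal table)

Margin of error formula for z-interval: E = z* × σ/√n

E = 1.96 × 24.2/√43
  = 1.96 × 3.690465
  = 7.2333

Rounded to 2 decimal places:

7.23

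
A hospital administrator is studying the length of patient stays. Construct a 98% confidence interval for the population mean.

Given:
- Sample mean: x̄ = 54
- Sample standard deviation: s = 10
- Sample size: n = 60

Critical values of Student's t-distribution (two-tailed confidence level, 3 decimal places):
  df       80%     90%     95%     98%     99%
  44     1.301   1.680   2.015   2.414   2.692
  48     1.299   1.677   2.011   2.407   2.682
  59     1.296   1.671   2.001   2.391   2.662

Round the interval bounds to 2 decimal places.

The population standard deviation σ is unknown (only the sample standard deviation s is given), so use a t-interval with df = n - 1 = 60 - 1 = 59.

For 98% confidence with df = 59, t* = 2.391 (from t-table)

Standard error: SE = s/√n = 10/√60 = 1.290994

Margin of error: E = t* × SE = 2.391 × 1.290994 = 3.0868

T-interval: x̄ ± E = 54 ± 3.0868 = (50.9132, 57.0868)

Rounded to 2 decimal places:

(50.91, 57.09)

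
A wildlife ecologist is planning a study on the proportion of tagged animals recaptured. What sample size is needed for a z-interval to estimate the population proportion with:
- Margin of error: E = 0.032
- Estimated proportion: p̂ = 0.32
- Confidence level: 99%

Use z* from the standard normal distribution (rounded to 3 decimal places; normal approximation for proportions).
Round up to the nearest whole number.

Using z* for proportion z-interval (normal approximation).

For 99% confidence, z* = 2.576 (from standard normal table)

Sample size formula for proportion z-interval: n = z*²p̂(1-p̂)/E²

n = 2.576² × 0.32 × 0.68 / 0.032²
  = 6.635776 × 0.2176 / 0.001024
  = 1410.1024

Round up to the nearest whole number: n = 1411

1411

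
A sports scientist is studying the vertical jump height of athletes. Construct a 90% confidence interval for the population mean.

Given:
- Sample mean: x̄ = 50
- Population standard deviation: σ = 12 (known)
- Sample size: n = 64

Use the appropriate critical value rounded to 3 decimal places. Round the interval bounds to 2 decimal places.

The population standard deviation σ is known, so use a z-interval (standard normal critical value).

For 90% confidence, z* = 1.645 (from standard normal table)

Standard error: SE = σ/√n = 12/√64 = 1.500000

Margin of error: E = z* × SE = 1.645 × 1.500000 = 2.4675

Z-interval: x̄ ± E = 50 ± 2.4675 = (47.5325, 52.4675)

Rounded to 2 decimal places:

(47.53, 52.47)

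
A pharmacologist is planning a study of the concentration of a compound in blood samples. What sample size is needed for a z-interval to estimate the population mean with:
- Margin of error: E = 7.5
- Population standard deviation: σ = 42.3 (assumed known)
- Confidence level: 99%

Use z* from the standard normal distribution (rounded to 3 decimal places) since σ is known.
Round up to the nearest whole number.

Using z* since population σ is known (z-interval formula).

For 99% confidence, z* = 2.576 (from standard normal table)

Sample size formula for z-interval: n = (z*σ/E)²

n = (2.576 × 42.3 / 7.5)²
  = (14.528640)²
  = 211.0814

Round up to the nearest whole number: n = 212

212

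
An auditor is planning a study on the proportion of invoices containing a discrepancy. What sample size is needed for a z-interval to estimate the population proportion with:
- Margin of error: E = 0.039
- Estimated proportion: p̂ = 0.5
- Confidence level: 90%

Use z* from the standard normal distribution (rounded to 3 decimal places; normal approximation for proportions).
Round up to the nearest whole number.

Using z* for proportion z-interval (normal approximation).

For 90% confidence, z* = 1.645 (from standard normal table)

Sample size formula for proportion z-interval: n = z*²p̂(1-p̂)/E²

n = 1.645² × 0.5 × 0.5 / 0.039²
  = 2.706025 × 0.25 / 0.001521
  = 444.7773

Round up to the nearest whole number: n = 445

445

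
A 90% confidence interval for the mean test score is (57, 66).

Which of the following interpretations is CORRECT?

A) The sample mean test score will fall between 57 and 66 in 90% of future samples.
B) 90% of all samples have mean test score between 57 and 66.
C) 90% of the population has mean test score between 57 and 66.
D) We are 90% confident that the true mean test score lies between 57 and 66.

A confidence interval represents our confidence in the procedure, not a probability statement about the parameter.

Key concept: If we repeated this sampling process many times and computed a 90% CI each time, about 90% of those intervals would contain the true population parameter.

For this specific interval (57, 66):
- Midpoint (point estimate): 61.5
- Margin of error: 4.5

The correct interpretation is the one stating confidence that the true parameter lies in the interval — option D.

D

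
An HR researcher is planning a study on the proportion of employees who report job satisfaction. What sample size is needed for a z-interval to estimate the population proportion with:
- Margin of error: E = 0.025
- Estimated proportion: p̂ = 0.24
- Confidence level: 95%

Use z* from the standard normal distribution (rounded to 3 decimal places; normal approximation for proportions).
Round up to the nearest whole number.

Using z* for proportion z-interval (normal approximation).

For 95% confidence, z* = 1.96 (from standard normal table)

Sample size formula for proportion z-interval: n = z*²p̂(1-p̂)/E²

n = 1.96² × 0.24 × 0.76 / 0.025²
  = 3.8416 × 0.1824 / 0.000625
  = 1121.1325

Round up to the nearest whole number: n = 1122

1122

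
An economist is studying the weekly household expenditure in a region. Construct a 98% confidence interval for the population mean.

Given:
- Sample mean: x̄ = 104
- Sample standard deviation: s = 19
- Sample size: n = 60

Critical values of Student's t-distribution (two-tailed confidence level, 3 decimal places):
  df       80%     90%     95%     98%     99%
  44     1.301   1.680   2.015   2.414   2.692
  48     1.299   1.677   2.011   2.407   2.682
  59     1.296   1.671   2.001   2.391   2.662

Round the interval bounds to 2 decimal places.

The population standard deviation σ is unknown (only the sample standard deviation s is given), so use a t-interval with df = n - 1 = 60 - 1 = 59.

For 98% confidence with df = 59, t* = 2.391 (from t-table)

Standard error: SE = s/√n = 19/√60 = 2.452889

Margin of error: E = t* × SE = 2.391 × 2.452889 = 5.8649

T-interval: x̄ ± E = 104 ± 5.8649 = (98.1351, 109.8649)

Rounded to 2 decimal places:

(98.14, 109.86)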